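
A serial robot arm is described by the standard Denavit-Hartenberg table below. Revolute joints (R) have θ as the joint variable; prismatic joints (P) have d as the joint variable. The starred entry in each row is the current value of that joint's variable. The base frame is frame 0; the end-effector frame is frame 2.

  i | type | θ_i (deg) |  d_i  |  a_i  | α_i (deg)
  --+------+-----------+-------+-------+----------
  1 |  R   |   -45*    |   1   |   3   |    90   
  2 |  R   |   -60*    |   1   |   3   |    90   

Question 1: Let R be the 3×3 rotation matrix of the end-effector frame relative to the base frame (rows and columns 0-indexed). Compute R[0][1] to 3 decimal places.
-0.707

End-effector y-axis (col 1 of R) = (-0.7071,-0.7071,0.0000)
R[0][1] = -0.7071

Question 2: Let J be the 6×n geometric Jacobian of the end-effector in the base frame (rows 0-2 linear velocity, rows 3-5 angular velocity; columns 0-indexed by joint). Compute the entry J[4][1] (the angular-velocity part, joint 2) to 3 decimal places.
-0.707

axis z_1 = (-0.7071,-0.7071,0.0000); lever o_n−o_1 = (0.3536,-1.7678,-2.5981)
cross product → J_v[:, 1] = (1.8371,-1.8371,1.5000)
J_ω[:, 1] = z_1
entry J[4][1] = -0.7071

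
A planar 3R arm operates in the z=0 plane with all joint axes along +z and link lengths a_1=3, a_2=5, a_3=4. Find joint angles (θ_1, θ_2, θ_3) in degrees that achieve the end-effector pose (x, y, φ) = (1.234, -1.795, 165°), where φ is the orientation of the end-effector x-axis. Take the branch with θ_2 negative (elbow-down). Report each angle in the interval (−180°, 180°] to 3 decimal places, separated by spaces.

wrist centre = target − a_3·(cos φ, sin φ) = (5.0977, -2.8303)
cos θ_2 = (33.9970−3²−5²)/(2·3·5) = -0.0001; θ_2 = -90.0056° (elbow-down)
β = atan2(-2.8303,5.0977) = -29.0393°; ψ = atan2(-5.0000,2.9995) = -59.0404°
θ_1 = β − ψ = 30.0011°
θ_3 = φ − θ_1 − θ_2 = -134.9954° (wrapped to (-180°,180°])

30.001 -90.006 -134.995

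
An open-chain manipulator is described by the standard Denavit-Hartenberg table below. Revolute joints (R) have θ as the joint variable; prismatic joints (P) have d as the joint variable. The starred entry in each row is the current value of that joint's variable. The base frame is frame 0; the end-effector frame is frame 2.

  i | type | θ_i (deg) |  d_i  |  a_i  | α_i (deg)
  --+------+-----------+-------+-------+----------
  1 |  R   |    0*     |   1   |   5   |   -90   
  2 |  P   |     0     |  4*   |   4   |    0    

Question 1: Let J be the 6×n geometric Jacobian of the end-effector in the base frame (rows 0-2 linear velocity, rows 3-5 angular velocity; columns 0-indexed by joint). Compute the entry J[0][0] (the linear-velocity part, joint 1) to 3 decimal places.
-4.000

axis z_0 = ẑ; lever o_n−o_0 = (9.0000,4.0000,1.0000)
cross product → J_v[:, 0] = (-4.0000,9.0000,0.0000)
J_ω[:, 0] = z_0
entry J[0][0] = -4.0000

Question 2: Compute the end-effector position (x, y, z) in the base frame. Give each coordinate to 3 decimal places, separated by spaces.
after link 1: o_1 = (5.0000, 0.0000, 1.0000)
after link 2: o_2 = (9.0000, 4.0000, 1.0000)

9.000 4.000 1.000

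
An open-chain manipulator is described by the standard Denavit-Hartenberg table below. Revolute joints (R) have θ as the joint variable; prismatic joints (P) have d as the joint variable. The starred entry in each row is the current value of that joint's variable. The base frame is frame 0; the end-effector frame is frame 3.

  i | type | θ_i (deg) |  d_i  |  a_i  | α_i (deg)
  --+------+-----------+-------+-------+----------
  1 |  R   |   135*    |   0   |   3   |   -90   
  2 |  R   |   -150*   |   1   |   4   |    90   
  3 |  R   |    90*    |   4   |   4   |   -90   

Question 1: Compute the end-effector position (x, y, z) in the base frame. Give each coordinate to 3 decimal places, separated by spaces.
after link 1: o_1 = (-2.1213, 2.1213, 0.0000)
after link 2: o_2 = (-0.3789, -1.0353, 2.0000)
after link 3: o_3 = (-1.7932, -5.2779, -1.4641)

-1.793 -5.278 -1.464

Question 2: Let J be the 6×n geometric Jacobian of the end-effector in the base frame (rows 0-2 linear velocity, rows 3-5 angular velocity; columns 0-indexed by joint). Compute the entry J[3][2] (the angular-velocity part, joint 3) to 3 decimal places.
axis z_2 = (0.3536,-0.3536,-0.8660); lever o_n−o_2 = (-1.4142,-4.2426,-3.4641)
cross product → J_v[:, 2] = (-2.4495,2.4495,-2.0000)
J_ω[:, 2] = z_2
entry J[3][2] = 0.3536

0.354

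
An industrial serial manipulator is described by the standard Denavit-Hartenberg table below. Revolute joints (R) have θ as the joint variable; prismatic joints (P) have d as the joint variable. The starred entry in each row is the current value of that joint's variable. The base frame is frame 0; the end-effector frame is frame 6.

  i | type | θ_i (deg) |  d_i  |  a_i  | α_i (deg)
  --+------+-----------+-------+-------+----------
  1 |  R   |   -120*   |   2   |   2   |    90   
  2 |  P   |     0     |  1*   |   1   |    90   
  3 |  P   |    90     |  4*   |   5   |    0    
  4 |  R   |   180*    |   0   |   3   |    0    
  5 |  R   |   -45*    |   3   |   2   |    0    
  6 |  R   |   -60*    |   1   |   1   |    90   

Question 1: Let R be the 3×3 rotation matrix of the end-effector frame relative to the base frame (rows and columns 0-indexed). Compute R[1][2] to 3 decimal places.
End-effector z-axis (col 2 of R) = (-0.9659,0.2588,0.0000)
R[1][2] = 0.2588

0.259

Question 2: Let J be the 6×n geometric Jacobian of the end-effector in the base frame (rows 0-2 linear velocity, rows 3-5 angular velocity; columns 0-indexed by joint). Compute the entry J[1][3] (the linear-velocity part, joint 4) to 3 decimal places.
-4.789

axis z_3 = (-0.0000,0.0000,-1.0000); lever o_n−o_3 = (4.7887,-0.0164,-4.0000)
cross product → J_v[:, 3] = (-0.0164,-4.7887,-0.0000)
J_ω[:, 3] = z_3
entry J[1][3] = -4.7887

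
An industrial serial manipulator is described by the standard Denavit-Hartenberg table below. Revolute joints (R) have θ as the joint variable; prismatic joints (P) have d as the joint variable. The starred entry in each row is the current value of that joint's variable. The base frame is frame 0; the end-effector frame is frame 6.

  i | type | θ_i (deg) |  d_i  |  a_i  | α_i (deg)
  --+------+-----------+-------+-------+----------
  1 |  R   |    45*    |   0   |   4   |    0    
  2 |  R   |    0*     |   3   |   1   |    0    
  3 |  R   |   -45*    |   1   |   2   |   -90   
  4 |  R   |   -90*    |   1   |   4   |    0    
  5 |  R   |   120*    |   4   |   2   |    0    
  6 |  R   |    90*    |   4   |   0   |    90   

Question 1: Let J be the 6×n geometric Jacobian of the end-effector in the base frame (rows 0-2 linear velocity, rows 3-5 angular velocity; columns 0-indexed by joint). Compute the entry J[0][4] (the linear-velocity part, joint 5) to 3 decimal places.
axis z_4 = (0.0000,1.0000,0.0000); lever o_n−o_4 = (1.7321,8.0000,-1.0000)
cross product → J_v[:, 4] = (-1.0000,0.0000,-1.7321)
J_ω[:, 4] = z_4
entry J[0][4] = -1.0000

-1.000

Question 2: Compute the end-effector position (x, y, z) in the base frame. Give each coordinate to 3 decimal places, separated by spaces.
after link 1: o_1 = (2.8284, 2.8284, 0.0000)
after link 2: o_2 = (3.5355, 3.5355, 3.0000)
after link 3: o_3 = (5.5355, 3.5355, 4.0000)
after link 4: o_4 = (5.5355, 4.5355, 8.0000)
after link 5: o_5 = (7.2676, 8.5355, 7.0000)
after link 6: o_6 = (7.2676, 12.5355, 7.0000)

7.268 12.536 7.000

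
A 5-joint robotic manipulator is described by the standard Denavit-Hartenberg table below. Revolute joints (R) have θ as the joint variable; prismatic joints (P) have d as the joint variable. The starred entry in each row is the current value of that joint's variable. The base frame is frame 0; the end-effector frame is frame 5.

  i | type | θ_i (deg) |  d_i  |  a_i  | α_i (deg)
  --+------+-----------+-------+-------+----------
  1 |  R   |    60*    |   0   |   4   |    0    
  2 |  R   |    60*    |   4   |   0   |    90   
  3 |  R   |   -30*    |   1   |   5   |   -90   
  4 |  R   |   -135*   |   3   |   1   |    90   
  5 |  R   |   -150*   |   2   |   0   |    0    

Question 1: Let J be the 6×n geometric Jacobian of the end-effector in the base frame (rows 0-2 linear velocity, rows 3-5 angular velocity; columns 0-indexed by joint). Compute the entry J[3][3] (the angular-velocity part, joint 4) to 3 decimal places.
-0.250

axis z_3 = (-0.2500,0.4330,0.8660); lever o_n−o_3 = (-0.4438,-0.6455,3.6587)
cross product → J_v[:, 3] = (2.1433,0.5303,0.3536)
J_ω[:, 3] = z_3
entry J[3][3] = -0.2500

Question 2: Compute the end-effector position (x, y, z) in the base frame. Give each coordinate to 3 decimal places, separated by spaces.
after link 1: o_1 = (2.0000, 3.4641, 0.0000)
after link 2: o_2 = (2.0000, 3.4641, 4.0000)
after link 3: o_3 = (0.7010, 7.7141, 1.5000)
after link 4: o_4 = (0.8695, 8.8364, 4.4516)
after link 5: o_5 = (0.2571, 7.0686, 5.1587)

0.257 7.069 5.159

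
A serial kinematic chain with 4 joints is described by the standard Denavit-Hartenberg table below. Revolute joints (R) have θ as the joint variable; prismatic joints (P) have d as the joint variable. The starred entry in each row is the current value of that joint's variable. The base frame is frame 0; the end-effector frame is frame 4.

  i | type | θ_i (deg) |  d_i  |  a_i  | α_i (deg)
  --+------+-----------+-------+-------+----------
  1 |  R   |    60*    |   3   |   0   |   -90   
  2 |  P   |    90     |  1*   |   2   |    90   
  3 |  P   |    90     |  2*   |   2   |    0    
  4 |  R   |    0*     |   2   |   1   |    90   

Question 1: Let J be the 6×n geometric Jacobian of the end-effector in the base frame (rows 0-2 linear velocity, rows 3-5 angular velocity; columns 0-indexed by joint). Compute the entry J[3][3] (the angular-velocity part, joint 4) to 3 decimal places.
axis z_3 = (0.5000,0.8660,0.0000); lever o_n−o_3 = (0.1340,2.2321,0.0000)
cross product → J_v[:, 3] = (0.0000,-0.0000,1.0000)
J_ω[:, 3] = z_3
entry J[3][3] = 0.5000

0.500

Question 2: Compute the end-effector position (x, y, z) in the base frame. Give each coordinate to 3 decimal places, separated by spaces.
after link 1: o_1 = (0.0000, 0.0000, 3.0000)
after link 2: o_2 = (-0.8660, 0.5000, 1.0000)
after link 3: o_3 = (-1.5981, 3.2321, 1.0000)
after link 4: o_4 = (-1.4641, 5.4641, 1.0000)

-1.464 5.464 1.000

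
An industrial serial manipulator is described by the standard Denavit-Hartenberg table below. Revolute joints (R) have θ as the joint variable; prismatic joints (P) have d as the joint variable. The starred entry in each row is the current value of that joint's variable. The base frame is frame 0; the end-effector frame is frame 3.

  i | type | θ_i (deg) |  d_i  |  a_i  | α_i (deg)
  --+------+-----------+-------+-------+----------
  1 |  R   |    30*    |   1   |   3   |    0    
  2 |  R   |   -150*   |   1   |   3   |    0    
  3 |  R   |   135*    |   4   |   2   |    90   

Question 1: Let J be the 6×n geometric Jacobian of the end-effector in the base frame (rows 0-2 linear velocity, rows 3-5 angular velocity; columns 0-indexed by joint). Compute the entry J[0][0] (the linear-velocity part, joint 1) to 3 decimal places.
axis z_0 = ẑ; lever o_n−o_0 = (3.0299,-0.5804,6.0000)
cross product → J_v[:, 0] = (0.5804,3.0299,-0.0000)
J_ω[:, 0] = z_0
entry J[0][0] = 0.5804

0.580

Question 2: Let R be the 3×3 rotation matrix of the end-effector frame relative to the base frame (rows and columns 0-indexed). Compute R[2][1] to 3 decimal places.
End-effector y-axis (col 1 of R) = (-0.0000,0.0000,1.0000)
R[2][1] = 1.0000

1.000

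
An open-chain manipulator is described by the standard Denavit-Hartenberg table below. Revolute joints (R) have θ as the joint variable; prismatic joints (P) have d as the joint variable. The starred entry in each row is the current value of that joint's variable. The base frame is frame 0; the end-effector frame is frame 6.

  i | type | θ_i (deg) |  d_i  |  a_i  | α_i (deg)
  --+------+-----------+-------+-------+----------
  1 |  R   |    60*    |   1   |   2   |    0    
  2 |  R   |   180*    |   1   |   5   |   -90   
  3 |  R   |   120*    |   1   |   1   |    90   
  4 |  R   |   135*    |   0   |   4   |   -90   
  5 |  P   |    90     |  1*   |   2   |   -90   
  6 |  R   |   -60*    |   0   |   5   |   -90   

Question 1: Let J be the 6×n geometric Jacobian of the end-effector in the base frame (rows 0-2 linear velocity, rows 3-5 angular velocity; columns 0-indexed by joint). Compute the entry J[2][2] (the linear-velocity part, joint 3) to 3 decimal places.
axis z_2 = (0.8660,-0.5000,0.0000); lever o_n−o_2 = (0.6007,0.9215,7.0975)
cross product → J_v[:, 2] = (-3.5487,-6.1466,1.0984)
J_ω[:, 2] = z_2
entry J[2][2] = 1.0984

1.098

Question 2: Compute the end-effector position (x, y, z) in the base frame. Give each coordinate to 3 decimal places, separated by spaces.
-0.899 -1.677 9.097

after link 1: o_1 = (1.0000, 1.7321, 1.0000)
after link 2: o_2 = (-1.5000, -2.5981, 2.0000)
after link 3: o_3 = (-0.3840, -2.6651, 1.1340)
after link 4: o_4 = (1.3584, -5.3040, 3.5835)
after link 5: o_5 = (1.4353, -3.7567, 5.1958)
after link 6: o_6 = (-0.8993, -1.6765, 9.0975)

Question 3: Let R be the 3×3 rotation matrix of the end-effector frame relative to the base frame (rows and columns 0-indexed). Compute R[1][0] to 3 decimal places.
0.416

End-effector x-axis (col 0 of R) = (-0.4669,0.4160,0.7803)
R[1][0] = 0.4160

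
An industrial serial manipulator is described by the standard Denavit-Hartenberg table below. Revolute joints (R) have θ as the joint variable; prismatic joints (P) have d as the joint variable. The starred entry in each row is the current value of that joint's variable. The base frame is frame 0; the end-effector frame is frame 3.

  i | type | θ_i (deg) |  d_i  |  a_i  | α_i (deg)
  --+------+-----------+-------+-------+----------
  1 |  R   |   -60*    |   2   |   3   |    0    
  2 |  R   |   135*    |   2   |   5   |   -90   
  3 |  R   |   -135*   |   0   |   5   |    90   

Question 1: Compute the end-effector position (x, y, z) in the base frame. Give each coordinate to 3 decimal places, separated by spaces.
1.879 -1.184 7.536

after link 1: o_1 = (1.5000, -2.5981, 2.0000)
after link 2: o_2 = (2.7941, 2.2316, 4.0000)
after link 3: o_3 = (1.8790, -1.1835, 7.5355)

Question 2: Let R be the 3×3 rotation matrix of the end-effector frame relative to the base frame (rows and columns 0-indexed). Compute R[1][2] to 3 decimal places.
-0.683

End-effector z-axis (col 2 of R) = (-0.1830,-0.6830,-0.7071)
R[1][2] = -0.6830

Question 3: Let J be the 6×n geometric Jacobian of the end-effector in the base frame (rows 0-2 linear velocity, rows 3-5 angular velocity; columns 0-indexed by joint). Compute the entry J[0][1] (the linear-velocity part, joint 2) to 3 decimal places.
-1.415

axis z_1 = (0.0000,0.0000,1.0000); lever o_n−o_1 = (0.3790,1.4146,5.5355)
cross product → J_v[:, 1] = (-1.4146,0.3790,0.0000)
J_ω[:, 1] = z_1
entry J[0][1] = -1.4146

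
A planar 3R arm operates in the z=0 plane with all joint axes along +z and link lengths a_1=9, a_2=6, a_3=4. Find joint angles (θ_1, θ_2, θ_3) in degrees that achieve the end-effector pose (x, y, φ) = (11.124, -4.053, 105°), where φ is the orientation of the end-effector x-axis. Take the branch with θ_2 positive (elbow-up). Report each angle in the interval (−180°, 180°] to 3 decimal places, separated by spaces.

wrist centre = target − a_3·(cos φ, sin φ) = (12.1593, -7.9167)
cos θ_2 = (210.5222−9²−6²)/(2·9·6) = 0.8659; θ_2 = 30.0091° (elbow-up)
β = atan2(-7.9167,12.1593) = -33.0675°; ψ = atan2(3.0008,14.1957) = 11.9360°
θ_1 = β − ψ = -45.0035°
θ_3 = φ − θ_1 − θ_2 = 119.9944° (wrapped to (-180°,180°])

-45.004 30.009 119.994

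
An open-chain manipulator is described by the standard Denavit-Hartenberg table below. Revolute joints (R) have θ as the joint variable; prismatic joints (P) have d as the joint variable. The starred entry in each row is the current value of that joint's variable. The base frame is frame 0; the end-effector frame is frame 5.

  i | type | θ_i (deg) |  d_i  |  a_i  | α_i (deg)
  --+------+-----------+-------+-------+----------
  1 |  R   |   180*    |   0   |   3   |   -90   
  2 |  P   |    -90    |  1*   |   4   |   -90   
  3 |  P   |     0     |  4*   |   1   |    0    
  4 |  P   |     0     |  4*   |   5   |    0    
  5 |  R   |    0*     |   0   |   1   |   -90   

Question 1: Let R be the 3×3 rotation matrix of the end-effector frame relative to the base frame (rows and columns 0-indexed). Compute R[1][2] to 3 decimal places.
End-effector z-axis (col 2 of R) = (0.0000,1.0000,-0.0000)
R[1][2] = 1.0000

1.000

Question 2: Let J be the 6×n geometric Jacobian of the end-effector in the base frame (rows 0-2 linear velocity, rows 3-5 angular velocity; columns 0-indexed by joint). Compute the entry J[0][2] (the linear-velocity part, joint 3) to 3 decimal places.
-1.000

prismatic axis z_2 = (-1.0000,0.0000,-0.0000)
J_v[:, 2] = z_2; J_ω[:, 2] = (0,0,0)
entry J[0][2] = -1.0000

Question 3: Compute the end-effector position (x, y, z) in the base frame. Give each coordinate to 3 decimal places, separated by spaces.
-11.000 -1.000 11.000

after link 1: o_1 = (-3.0000, 0.0000, 0.0000)
after link 2: o_2 = (-3.0000, -1.0000, 4.0000)
after link 3: o_3 = (-7.0000, -1.0000, 5.0000)
after link 4: o_4 = (-11.0000, -1.0000, 10.0000)
after link 5: o_5 = (-11.0000, -1.0000, 11.0000)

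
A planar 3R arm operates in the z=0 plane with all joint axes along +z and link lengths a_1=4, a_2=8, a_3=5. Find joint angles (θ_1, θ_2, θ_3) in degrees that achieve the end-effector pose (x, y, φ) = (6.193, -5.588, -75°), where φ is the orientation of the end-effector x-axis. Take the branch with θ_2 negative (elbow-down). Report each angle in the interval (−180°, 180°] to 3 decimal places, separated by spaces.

117.406 -150.000 -42.406

wrist centre = target − a_3·(cos φ, sin φ) = (4.8989, -0.7584)
cos θ_2 = (24.5744−4²−8²)/(2·4·8) = -0.8660; θ_2 = -150.0000° (elbow-down)
β = atan2(-0.7584,4.8989) = -8.7998°; ψ = atan2(-4.0000,-2.9282) = -126.2060°
θ_1 = β − ψ = 117.4062°
θ_3 = φ − θ_1 − θ_2 = -42.4062° (wrapped to (-180°,180°])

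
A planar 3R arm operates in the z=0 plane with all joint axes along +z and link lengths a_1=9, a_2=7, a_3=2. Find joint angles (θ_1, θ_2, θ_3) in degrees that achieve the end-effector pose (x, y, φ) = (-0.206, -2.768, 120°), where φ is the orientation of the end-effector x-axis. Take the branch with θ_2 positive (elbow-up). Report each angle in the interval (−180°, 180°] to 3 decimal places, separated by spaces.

-129.984 150.000 99.984

wrist centre = target − a_3·(cos φ, sin φ) = (0.7940, -4.5001)
cos θ_2 = (20.8809−9²−7²)/(2·9·7) = -0.8660; θ_2 = 149.9999° (elbow-up)
β = atan2(-4.5001,0.7940) = -79.9936°; ψ = atan2(3.5000,2.9378) = 49.9907°
θ_1 = β − ψ = -129.9843°
θ_3 = φ − θ_1 − θ_2 = 99.9843° (wrapped to (-180°,180°])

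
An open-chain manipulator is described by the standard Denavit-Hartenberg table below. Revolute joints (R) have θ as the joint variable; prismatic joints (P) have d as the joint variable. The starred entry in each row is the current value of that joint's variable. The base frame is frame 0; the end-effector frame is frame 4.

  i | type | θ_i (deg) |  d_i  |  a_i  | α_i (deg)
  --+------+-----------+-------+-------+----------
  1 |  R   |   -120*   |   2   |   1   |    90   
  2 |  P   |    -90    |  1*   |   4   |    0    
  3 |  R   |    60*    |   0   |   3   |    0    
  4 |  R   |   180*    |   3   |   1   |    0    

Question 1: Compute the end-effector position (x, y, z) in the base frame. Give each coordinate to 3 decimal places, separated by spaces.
after link 1: o_1 = (-0.5000, -0.8660, 2.0000)
after link 2: o_2 = (-1.3660, -0.3660, -2.0000)
after link 3: o_3 = (-2.6651, -2.6160, -3.5000)
after link 4: o_4 = (-4.8301, -0.3660, -3.0000)

-4.830 -0.366 -3.000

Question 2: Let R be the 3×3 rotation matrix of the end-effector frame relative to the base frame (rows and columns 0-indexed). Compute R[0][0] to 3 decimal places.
0.433

End-effector x-axis (col 0 of R) = (0.4330,0.7500,0.5000)
R[0][0] = 0.4330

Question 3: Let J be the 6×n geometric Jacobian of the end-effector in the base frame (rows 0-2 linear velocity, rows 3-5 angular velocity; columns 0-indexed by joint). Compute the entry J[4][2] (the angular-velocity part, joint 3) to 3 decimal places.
0.500

axis z_2 = (-0.8660,0.5000,0.0000); lever o_n−o_2 = (-3.4641,-0.0000,-1.0000)
cross product → J_v[:, 2] = (-0.5000,-0.8660,1.7321)
J_ω[:, 2] = z_2
entry J[4][2] = 0.5000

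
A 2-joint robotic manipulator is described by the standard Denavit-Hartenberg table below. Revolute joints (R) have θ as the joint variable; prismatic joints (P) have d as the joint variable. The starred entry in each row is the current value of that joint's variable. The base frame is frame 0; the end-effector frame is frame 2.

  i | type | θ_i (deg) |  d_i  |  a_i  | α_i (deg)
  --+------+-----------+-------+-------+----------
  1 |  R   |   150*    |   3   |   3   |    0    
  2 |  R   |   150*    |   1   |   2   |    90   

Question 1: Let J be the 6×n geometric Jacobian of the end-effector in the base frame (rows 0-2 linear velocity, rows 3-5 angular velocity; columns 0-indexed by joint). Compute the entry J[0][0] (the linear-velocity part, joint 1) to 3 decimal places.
axis z_0 = ẑ; lever o_n−o_0 = (-1.5981,-0.2321,4.0000)
cross product → J_v[:, 0] = (0.2321,-1.5981,0.0000)
J_ω[:, 0] = z_0
entry J[0][0] = 0.2321

0.232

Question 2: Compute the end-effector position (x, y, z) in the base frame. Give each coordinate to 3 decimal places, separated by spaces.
after link 1: o_1 = (-2.5981, 1.5000, 3.0000)
after link 2: o_2 = (-1.5981, -0.2321, 4.0000)

-1.598 -0.232 4.000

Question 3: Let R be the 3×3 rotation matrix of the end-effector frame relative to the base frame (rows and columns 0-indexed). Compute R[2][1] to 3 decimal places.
1.000

End-effector y-axis (col 1 of R) = (0.0000,0.0000,1.0000)
R[2][1] = 1.0000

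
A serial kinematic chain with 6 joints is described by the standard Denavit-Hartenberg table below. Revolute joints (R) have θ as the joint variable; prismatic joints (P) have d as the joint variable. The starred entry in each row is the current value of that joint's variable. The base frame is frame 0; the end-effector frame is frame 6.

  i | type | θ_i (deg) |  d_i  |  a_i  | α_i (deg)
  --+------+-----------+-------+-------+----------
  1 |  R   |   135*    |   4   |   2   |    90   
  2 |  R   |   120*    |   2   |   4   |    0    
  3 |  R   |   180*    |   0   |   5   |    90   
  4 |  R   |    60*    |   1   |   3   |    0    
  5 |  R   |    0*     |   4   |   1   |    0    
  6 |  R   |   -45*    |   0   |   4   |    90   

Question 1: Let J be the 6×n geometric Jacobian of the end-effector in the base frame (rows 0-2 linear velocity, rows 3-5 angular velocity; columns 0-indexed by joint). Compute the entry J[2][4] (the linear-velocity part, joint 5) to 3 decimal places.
axis z_4 = (0.6124,-0.6124,-0.5000); lever o_n−o_4 = (2.2511,0.4377,-5.7791)
cross product → J_v[:, 4] = (3.7578,2.4134,1.6466)
J_ω[:, 4] = z_4
entry J[2][4] = 1.6466

1.647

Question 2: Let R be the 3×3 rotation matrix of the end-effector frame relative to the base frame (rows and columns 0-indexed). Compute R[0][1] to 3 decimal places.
0.612

End-effector y-axis (col 1 of R) = (0.6124,-0.6124,-0.5000)
R[0][1] = 0.6124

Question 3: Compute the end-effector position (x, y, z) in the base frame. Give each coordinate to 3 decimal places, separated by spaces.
3.817 5.375 -4.444

after link 1: o_1 = (-1.4142, 1.4142, 4.0000)
after link 2: o_2 = (1.4142, 1.4142, 7.4641)
after link 3: o_3 = (-0.3536, 3.1820, 3.1340)
after link 4: o_4 = (1.5656, 4.9371, 1.3349)
after link 5: o_5 = (4.4507, 3.2767, -1.0981)
after link 6: o_6 = (3.8167, 5.3748, -4.4441)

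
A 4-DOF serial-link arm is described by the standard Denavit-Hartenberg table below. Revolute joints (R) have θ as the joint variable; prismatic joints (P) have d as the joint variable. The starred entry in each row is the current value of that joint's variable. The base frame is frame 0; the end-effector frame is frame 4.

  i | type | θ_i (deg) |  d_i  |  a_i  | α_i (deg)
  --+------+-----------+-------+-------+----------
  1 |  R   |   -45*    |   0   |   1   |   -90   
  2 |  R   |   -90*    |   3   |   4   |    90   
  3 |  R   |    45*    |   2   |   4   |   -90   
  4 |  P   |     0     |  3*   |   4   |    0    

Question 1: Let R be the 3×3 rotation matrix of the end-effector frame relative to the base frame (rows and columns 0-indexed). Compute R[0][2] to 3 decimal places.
0.500

End-effector z-axis (col 2 of R) = (0.5000,0.5000,-0.7071)
R[0][2] = 0.5000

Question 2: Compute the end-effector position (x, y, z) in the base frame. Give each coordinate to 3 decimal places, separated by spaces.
after link 1: o_1 = (0.7071, -0.7071, 0.0000)
after link 2: o_2 = (2.8284, 1.4142, 4.0000)
after link 3: o_3 = (3.4142, 4.8284, 6.8284)
after link 4: o_4 = (6.9142, 8.3284, 7.5355)

6.914 8.328 7.536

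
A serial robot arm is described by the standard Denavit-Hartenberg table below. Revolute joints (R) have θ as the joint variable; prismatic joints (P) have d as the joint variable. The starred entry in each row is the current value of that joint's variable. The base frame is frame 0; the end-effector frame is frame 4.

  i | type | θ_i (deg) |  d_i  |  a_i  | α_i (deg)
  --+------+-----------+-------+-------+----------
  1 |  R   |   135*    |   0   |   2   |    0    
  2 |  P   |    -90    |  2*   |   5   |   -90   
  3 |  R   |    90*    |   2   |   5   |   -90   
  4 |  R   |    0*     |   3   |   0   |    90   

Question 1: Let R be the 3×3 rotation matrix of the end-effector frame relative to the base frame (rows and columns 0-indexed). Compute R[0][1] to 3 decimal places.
End-effector y-axis (col 1 of R) = (-0.7071,-0.7071,-0.0000)
R[0][1] = -0.7071

-0.707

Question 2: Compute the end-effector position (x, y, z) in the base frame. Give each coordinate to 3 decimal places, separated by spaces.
after link 1: o_1 = (-1.4142, 1.4142, 0.0000)
after link 2: o_2 = (2.1213, 4.9497, 2.0000)
after link 3: o_3 = (0.7071, 6.3640, -3.0000)
after link 4: o_4 = (-1.4142, 4.2426, -3.0000)

-1.414 4.243 -3.000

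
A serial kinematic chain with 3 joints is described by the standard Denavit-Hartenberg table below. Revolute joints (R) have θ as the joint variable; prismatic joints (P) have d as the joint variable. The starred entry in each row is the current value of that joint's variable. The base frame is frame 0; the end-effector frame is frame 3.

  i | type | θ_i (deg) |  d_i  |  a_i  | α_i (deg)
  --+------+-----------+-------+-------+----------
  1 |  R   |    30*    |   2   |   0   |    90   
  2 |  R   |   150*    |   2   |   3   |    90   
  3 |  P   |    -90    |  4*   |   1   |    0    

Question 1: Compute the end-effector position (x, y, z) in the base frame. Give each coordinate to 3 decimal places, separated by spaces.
-0.018 -1.165 6.964

after link 1: o_1 = (0.0000, 0.0000, 2.0000)
after link 2: o_2 = (-1.2500, -3.0311, 3.5000)
after link 3: o_3 = (-0.0179, -1.1651, 6.9641)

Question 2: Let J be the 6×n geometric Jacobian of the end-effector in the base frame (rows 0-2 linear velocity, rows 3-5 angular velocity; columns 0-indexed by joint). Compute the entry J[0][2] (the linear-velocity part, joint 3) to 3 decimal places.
0.433

prismatic axis z_2 = (0.4330,0.2500,0.8660)
J_v[:, 2] = z_2; J_ω[:, 2] = (0,0,0)
entry J[0][2] = 0.4330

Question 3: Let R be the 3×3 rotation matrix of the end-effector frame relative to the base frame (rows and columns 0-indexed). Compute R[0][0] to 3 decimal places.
End-effector x-axis (col 0 of R) = (-0.5000,0.8660,0.0000)
R[0][0] = -0.5000

-0.500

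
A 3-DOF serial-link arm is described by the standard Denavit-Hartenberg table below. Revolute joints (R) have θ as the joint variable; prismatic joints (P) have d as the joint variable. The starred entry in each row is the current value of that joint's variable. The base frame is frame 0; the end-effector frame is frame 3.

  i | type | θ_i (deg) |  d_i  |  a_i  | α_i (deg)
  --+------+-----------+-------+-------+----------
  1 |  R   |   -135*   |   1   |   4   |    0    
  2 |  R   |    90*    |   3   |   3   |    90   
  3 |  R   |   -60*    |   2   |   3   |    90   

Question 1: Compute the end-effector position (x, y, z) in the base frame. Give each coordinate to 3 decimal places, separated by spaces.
after link 1: o_1 = (-2.8284, -2.8284, 1.0000)
after link 2: o_2 = (-0.7071, -4.9497, 4.0000)
after link 3: o_3 = (-1.0607, -7.4246, 1.4019)

-1.061 -7.425 1.402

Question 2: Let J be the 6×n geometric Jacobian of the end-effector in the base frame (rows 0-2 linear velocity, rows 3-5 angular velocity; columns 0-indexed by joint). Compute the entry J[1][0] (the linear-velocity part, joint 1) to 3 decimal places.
axis z_0 = ẑ; lever o_n−o_0 = (-1.0607,-7.4246,1.4019)
cross product → J_v[:, 0] = (7.4246,-1.0607,0.0000)
J_ω[:, 0] = z_0
entry J[1][0] = -1.0607

-1.061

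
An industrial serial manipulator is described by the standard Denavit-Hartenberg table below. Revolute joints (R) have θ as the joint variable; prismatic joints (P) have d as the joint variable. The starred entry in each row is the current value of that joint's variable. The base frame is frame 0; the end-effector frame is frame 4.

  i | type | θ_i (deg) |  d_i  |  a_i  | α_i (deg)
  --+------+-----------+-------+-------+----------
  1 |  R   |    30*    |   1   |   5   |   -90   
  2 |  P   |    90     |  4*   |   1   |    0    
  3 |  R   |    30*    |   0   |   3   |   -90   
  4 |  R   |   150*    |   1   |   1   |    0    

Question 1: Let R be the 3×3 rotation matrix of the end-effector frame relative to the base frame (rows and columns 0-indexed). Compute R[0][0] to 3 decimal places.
0.625

End-effector x-axis (col 0 of R) = (0.6250,-0.2165,0.7500)
R[0][0] = 0.6250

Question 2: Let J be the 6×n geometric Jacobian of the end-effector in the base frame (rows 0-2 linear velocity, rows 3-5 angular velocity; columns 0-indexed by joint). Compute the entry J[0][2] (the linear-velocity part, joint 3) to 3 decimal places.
axis z_2 = (-0.5000,0.8660,0.0000); lever o_n−o_2 = (-1.4240,-1.3995,-1.3481)
cross product → J_v[:, 2] = (-1.1675,-0.6740,1.9330)
J_ω[:, 2] = z_2
entry J[0][2] = -1.1675

-1.167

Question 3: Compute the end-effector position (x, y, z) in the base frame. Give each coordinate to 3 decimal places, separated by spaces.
0.906 4.565 -1.348

after link 1: o_1 = (4.3301, 2.5000, 1.0000)
after link 2: o_2 = (2.3301, 5.9641, 0.0000)
after link 3: o_3 = (1.0311, 5.2141, -2.5981)
after link 4: o_4 = (0.9061, 4.5646, -1.3481)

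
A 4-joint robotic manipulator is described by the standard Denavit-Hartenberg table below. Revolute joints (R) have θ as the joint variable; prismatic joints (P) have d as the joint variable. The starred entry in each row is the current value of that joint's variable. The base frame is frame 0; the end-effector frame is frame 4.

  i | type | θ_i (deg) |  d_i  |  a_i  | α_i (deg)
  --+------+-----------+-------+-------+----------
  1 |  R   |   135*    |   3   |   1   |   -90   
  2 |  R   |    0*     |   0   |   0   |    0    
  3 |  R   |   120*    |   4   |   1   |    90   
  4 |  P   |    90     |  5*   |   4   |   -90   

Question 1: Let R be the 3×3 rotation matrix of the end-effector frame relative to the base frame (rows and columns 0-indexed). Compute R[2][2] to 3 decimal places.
End-effector z-axis (col 2 of R) = (-0.3536,0.3536,0.8660)
R[2][2] = 0.8660

0.866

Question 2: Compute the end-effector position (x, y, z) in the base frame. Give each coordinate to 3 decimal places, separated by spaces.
after link 1: o_1 = (-0.7071, 0.7071, 3.0000)
after link 2: o_2 = (-0.7071, 0.7071, 3.0000)
after link 3: o_3 = (-3.1820, -2.4749, 2.1340)
after link 4: o_4 = (-9.0723, -2.2414, -0.3660)

-9.072 -2.241 -0.366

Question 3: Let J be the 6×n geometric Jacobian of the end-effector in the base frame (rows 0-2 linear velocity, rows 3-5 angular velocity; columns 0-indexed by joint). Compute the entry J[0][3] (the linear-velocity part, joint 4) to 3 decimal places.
prismatic axis z_3 = (-0.6124,0.6124,-0.5000)
J_v[:, 3] = z_3; J_ω[:, 3] = (0,0,0)
entry J[0][3] = -0.6124

-0.612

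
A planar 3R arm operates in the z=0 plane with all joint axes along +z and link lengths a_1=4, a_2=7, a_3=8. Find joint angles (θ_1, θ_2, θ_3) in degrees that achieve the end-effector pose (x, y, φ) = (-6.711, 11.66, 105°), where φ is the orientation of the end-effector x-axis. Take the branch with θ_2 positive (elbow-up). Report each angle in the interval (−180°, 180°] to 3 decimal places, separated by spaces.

54.434 120.001 -69.435

wrist centre = target − a_3·(cos φ, sin φ) = (-4.6404, 3.9326)
cos θ_2 = (36.9990−4²−7²)/(2·4·7) = -0.5000; θ_2 = 120.0011° (elbow-up)
β = atan2(3.9326,-4.6404) = 139.7201°; ψ = atan2(6.0621,0.4999) = 85.2861°
θ_1 = β − ψ = 54.4340°
θ_3 = φ − θ_1 − θ_2 = -69.4351° (wrapped to (-180°,180°])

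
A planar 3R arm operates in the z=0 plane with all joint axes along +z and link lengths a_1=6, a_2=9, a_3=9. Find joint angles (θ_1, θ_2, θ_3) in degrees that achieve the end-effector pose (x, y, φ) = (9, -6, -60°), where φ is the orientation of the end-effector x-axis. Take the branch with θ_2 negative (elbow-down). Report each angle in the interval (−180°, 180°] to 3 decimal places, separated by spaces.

133.476 -150.000 -43.476

wrist centre = target − a_3·(cos φ, sin φ) = (4.5000, 1.7942)
cos θ_2 = (23.4693−6²−9²)/(2·6·9) = -0.8660; θ_2 = -150.0000° (elbow-down)
β = atan2(1.7942,4.5000) = 21.7380°; ψ = atan2(-4.5000,-1.7942) = -111.7380°
θ_1 = β − ψ = 133.4761°
θ_3 = φ − θ_1 − θ_2 = -43.4761° (wrapped to (-180°,180°])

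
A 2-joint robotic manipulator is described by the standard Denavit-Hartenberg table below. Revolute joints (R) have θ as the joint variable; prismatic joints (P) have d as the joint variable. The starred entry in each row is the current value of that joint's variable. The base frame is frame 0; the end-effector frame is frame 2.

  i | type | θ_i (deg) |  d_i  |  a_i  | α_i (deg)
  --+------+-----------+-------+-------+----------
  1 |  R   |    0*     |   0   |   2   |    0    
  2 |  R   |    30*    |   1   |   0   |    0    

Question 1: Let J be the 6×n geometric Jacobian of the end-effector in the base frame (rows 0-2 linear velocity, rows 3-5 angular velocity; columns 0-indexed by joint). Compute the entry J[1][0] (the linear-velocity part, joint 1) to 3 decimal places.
axis z_0 = ẑ; lever o_n−o_0 = (2.0000,0.0000,1.0000)
cross product → J_v[:, 0] = (0.0000,2.0000,0.0000)
J_ω[:, 0] = z_0
entry J[1][0] = 2.0000

2.000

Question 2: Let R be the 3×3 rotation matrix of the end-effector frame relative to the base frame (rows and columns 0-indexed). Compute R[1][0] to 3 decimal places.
End-effector x-axis (col 0 of R) = (0.8660,0.5000,0.0000)
R[1][0] = 0.5000

0.500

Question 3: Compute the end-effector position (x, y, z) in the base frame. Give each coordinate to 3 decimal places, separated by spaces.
after link 1: o_1 = (2.0000, 0.0000, 0.0000)
after link 2: o_2 = (2.0000, 0.0000, 1.0000)

2.000 0.000 1.000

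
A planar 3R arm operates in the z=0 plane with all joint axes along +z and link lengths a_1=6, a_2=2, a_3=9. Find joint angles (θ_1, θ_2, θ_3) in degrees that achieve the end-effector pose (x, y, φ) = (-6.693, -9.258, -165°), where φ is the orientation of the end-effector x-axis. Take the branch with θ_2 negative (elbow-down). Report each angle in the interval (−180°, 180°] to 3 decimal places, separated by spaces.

-60.002 -59.980 -45.018

wrist centre = target − a_3·(cos φ, sin φ) = (2.0003, -6.9286)
cos θ_2 = (52.0072−6²−2²)/(2·6·2) = 0.5003; θ_2 = -59.9801° (elbow-down)
β = atan2(-6.9286,2.0003) = -73.8963°; ψ = atan2(-1.7317,7.0006) = -13.8941°
θ_1 = β − ψ = -60.0022°
θ_3 = φ − θ_1 − θ_2 = -45.0177° (wrapped to (-180°,180°])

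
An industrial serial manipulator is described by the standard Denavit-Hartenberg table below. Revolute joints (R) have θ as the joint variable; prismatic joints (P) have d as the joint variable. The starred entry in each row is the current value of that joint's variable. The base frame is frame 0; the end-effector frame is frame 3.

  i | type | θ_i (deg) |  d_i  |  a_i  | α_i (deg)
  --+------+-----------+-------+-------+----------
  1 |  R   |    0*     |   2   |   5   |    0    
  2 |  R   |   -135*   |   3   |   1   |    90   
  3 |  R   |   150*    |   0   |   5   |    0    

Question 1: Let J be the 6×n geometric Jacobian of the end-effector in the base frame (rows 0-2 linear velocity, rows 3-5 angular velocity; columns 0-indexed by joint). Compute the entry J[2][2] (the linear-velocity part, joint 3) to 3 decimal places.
-4.330

axis z_2 = (-0.7071,0.7071,0.0000); lever o_n−o_2 = (3.0619,3.0619,2.5000)
cross product → J_v[:, 2] = (1.7678,1.7678,-4.3301)
J_ω[:, 2] = z_2
entry J[2][2] = -4.3301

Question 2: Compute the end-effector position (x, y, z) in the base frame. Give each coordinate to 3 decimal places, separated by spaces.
after link 1: o_1 = (5.0000, 0.0000, 2.0000)
after link 2: o_2 = (4.2929, -0.7071, 5.0000)
after link 3: o_3 = (7.3548, 2.3548, 7.5000)

7.355 2.355 7.500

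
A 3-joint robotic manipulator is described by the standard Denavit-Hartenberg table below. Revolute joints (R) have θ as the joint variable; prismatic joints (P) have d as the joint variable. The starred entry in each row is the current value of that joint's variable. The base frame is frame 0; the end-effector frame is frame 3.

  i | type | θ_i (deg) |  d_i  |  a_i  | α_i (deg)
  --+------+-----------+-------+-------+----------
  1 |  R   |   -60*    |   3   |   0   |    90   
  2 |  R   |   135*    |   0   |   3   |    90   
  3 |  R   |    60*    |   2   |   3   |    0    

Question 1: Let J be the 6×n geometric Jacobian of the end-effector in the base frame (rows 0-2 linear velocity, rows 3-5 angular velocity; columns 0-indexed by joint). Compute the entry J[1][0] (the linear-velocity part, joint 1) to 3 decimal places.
-3.134

axis z_0 = ẑ; lever o_n−o_0 = (-3.1339,0.2319,7.5962)
cross product → J_v[:, 0] = (-0.2319,-3.1339,0.0000)
J_ω[:, 0] = z_0
entry J[1][0] = -3.1339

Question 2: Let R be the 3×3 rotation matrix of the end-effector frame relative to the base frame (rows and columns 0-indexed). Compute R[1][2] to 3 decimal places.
-0.612

End-effector z-axis (col 2 of R) = (0.3536,-0.6124,0.7071)
R[1][2] = -0.6124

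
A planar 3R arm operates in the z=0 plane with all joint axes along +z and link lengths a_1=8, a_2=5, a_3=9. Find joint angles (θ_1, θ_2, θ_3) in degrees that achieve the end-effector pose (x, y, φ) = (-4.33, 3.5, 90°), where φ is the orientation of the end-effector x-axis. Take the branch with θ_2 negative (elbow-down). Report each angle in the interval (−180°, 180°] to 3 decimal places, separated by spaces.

wrist centre = target − a_3·(cos φ, sin φ) = (-4.3300, -5.5000)
cos θ_2 = (48.9989−8²−5²)/(2·8·5) = -0.5000; θ_2 = -120.0009° (elbow-down)
β = atan2(-5.5000,-4.3300) = -128.2124°; ψ = atan2(-4.3301,5.4999) = -38.2133°
θ_1 = β − ψ = -89.9991°
θ_3 = φ − θ_1 − θ_2 = -60.0000° (wrapped to (-180°,180°])

-89.999 -120.001 -60.000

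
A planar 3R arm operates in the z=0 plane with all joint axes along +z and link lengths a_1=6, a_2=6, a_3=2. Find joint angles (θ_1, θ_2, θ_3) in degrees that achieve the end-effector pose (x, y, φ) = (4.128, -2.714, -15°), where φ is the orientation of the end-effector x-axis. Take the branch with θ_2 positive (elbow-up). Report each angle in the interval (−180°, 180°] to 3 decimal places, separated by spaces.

-120.002 149.999 -44.996

wrist centre = target − a_3·(cos φ, sin φ) = (2.1961, -2.1964)
cos θ_2 = (9.6471−6²−6²)/(2·6·6) = -0.8660; θ_2 = 149.9986° (elbow-up)
β = atan2(-2.1964,2.1961) = -45.0028°; ψ = atan2(3.0001,0.8039) = 74.9993°
θ_1 = β − ψ = -120.0021°
θ_3 = φ − θ_1 − θ_2 = -44.9965° (wrapped to (-180°,180°])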